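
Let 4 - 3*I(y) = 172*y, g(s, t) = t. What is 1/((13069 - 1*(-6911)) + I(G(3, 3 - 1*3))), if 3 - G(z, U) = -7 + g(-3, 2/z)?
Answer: 9/175016 ≈ 5.1424e-5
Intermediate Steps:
G(z, U) = 10 - 2/z (G(z, U) = 3 - (-7 + 2/z) = 3 + (7 - 2/z) = 10 - 2/z)
I(y) = 4/3 - 172*y/3
1/((13069 - 1*(-6911)) + I(G(3, 3 - 1*3))) = 1/((13069 - 1*(-6911)) + (4/3 - 172*(10 - 2/3)/3)) = 1/((13069 + 6911) + (4/3 - 172*(10 - 2*⅓)/3)) = 1/(19980 + (4/3 - 172*(10 - ⅔)/3)) = 1/(19980 + (4/3 - 172/3*28/3)) = 1/(19980 + (4/3 - 4816/9)) = 1/(19980 - 4804/9) = 1/(175016/9) = 9/175016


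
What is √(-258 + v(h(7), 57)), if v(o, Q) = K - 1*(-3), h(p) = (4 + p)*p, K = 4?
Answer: I*√251 ≈ 15.843*I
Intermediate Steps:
h(p) = p*(4 + p)
v(o, Q) = 7 (v(o, Q) = 4 - 1*(-3) = 4 + 3 = 7)
√(-258 + v(h(7), 57)) = √(-258 + 7) = √(-251) = I*√251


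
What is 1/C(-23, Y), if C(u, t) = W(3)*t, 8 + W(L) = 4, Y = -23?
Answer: 1/92 ≈ 0.010870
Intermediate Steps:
W(L) = -4 (W(L) = -8 + 4 = -4)
C(u, t) = -4*t
1/C(-23, Y) = 1/(-4*(-23)) = 1/92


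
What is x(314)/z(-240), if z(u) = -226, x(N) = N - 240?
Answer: -37/113 ≈ -0.32743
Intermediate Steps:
x(N) = -240 + N
x(314)/z(-240) = (-240 + 314)/(-226) = 74*(-1/226) = -37/113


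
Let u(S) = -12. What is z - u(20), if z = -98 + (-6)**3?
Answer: -302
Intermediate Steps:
z = -314 (z = -98 - 216 = -314)
z - u(20) = -314 - 1*(-12) = -314 + 12 = -302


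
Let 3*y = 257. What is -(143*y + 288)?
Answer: -37615/3 ≈ -12538.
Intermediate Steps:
y = 257/3 (y = (⅓)*257 = 257/3 ≈ 85.667)
-(143*y + 288) = -(143*(257/3) + 288) = -(36751/3 + 288) = -1*37615/3 = -37615/3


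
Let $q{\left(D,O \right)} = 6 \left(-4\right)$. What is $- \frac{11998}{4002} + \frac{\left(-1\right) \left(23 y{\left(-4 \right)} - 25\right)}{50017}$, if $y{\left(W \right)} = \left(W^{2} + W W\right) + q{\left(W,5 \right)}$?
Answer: $- \frac{300370142}{100084017} \approx -3.0012$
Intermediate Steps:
$q{\left(D,O \right)} = -24$
$y{\left(W \right)} = -24 + 2 W^{2}$ ($y{\left(W \right)} = \left(W^{2} + W W\right) - 24 = \left(W^{2} + W^{2}\right) - 24 = 2 W^{2} - 24 = -24 + 2 W^{2}$)
$- \frac{11998}{4002} + \frac{\left(-1\right) \left(23 y{\left(-4 \right)} - 25\right)}{50017} = - \frac{11998}{4002} + \frac{\left(-1\right) \left(23 \left(-24 + 2 \left(-4\right)^{2}\right) - 25\right)}{50017} = \left(-11998\right) \frac{1}{4002} + - (23 \left(-24 + 2 \cdot 16\right) - 25) \frac{1}{50017} = - \frac{5999}{2001} + - (23 \left(-24 + 32\right) - 25) \frac{1}{50017} = - \frac{5999}{2001} + - (23 \cdot 8 - 25) \frac{1}{50017} = - \frac{5999}{2001} + - (184 - 25) \frac{1}{50017} = - \frac{5999}{2001} + \left(-1\right) 159 \cdot \frac{1}{50017} = - \frac{5999}{2001} - \frac{159}{50017} = - \frac{300370142}{100084017}$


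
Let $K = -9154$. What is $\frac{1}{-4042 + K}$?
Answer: $- \frac{1}{13196} \approx -7.5781 \cdot 10^{-5}$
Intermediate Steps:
$\frac{1}{-4042 + K} = \frac{1}{-4042 - 9154} = \frac{1}{-13196} = - \frac{1}{13196}$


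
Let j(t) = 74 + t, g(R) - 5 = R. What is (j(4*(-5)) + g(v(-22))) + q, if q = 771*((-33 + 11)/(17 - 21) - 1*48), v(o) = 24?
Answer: -65369/2 ≈ -32685.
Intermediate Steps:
g(R) = 5 + R
q = -65535/2 (q = 771*(-22/(-4) - 48) = 771*(-22*(-¼) - 48) = 771*(11/2 - 48) = 771*(-85/2) = -65535/2 ≈ -32768.)
(j(4*(-5)) + g(v(-22))) + q = ((74 + 4*(-5)) + (5 + 24)) - 65535/2 = ((74 - 20) + 29) - 65535/2 = (54 + 29) - 65535/2 = 83 - 65535/2 = -65369/2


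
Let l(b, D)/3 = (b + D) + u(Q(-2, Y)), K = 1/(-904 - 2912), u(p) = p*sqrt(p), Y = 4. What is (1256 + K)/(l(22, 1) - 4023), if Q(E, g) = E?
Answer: -3158517805/9943343568 + 4792895*I*sqrt(2)/9943343568 ≈ -0.31765 + 0.00068168*I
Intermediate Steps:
u(p) = p**(3/2)
K = -1/3816 (K = 1/(-3816) = -1/3816 ≈ -0.00026205)
l(b, D) = 3*D + 3*b - 6*I*sqrt(2) (l(b, D) = 3*((b + D) + (-2)**(3/2)) = 3*((D + b) - 2*I*sqrt(2)) = 3*(D + b - 2*I*sqrt(2)) = 3*D + 3*b - 6*I*sqrt(2))
(1256 + K)/(l(22, 1) - 4023) = (1256 - 1/3816)/((3*1 + 3*22 - 6*I*sqrt(2)) - 4023) = 4792895/(3816*((3 + 66 - 6*I*sqrt(2)) - 4023)) = 4792895/(3816*((69 - 6*I*sqrt(2)) - 4023)) = 4792895/(3816*(-3954 - 6*I*sqrt(2)))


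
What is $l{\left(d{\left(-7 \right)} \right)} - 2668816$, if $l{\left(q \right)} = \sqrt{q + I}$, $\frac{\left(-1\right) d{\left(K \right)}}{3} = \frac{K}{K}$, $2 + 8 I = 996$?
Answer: $-2668816 + \frac{\sqrt{485}}{2} \approx -2.6688 \cdot 10^{6}$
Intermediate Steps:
$I = \frac{497}{4}$ ($I = - \frac{1}{4} + \frac{1}{8} \cdot 996 = - \frac{1}{4} + \frac{249}{2} = \frac{497}{4} \approx 124.25$)
$d{\left(K \right)} = -3$ ($d{\left(K \right)} = - 3 \frac{K}{K} = \left(-3\right) 1 = -3$)
$l{\left(q \right)} = \sqrt{\frac{497}{4} + q}$ ($l{\left(q \right)} = \sqrt{q + \frac{497}{4}} = \sqrt{\frac{497}{4} + q}$)
$l{\left(d{\left(-7 \right)} \right)} - 2668816 = \frac{\sqrt{497 + 4 \left(-3\right)}}{2} - 2668816 = \frac{\sqrt{497 - 12}}{2} - 2668816 = \frac{\sqrt{485}}{2} - 2668816 = -2668816 + \frac{\sqrt{485}}{2}$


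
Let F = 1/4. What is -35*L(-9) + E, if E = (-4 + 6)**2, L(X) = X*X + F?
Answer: -11359/4 ≈ -2839.8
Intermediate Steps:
F = 1/4 (F = 1*(1/4) = 1/4 ≈ 0.25000)
L(X) = 1/4 + X**2 (L(X) = X*X + 1/4 = X**2 + 1/4 = 1/4 + X**2)
E = 4 (E = 2**2 = 4)
-35*L(-9) + E = -35*(1/4 + (-9)**2) + 4 = -35*(1/4 + 81) + 4 = -35*325/4 + 4 = -11375/4 + 4 = -11359/4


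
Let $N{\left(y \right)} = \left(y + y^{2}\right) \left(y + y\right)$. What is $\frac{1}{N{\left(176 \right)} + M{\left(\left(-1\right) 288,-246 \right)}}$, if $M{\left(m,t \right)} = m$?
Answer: $\frac{1}{10965216} \approx 9.1197 \cdot 10^{-8}$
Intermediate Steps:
$N{\left(y \right)} = 2 y \left(y + y^{2}\right)$ ($N{\left(y \right)} = \left(y + y^{2}\right) 2 y = 2 y \left(y + y^{2}\right)$)
$\frac{1}{N{\left(176 \right)} + M{\left(\left(-1\right) 288,-246 \right)}} = \frac{1}{2 \cdot 176^{2} \left(1 + 176\right) - 288} = \frac{1}{2 \cdot 30976 \cdot 177 - 288} = \frac{1}{10965504 - 288} = \frac{1}{10965216}$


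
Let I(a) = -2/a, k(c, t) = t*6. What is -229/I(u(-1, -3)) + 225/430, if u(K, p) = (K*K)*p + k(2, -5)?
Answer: -162453/43 ≈ -3778.0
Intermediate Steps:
k(c, t) = 6*t
u(K, p) = -30 + p*K² (u(K, p) = (K*K)*p + 6*(-5) = K²*p - 30 = p*K² - 30 = -30 + p*K²)
-229/I(u(-1, -3)) + 225/430 = -229/((-2/(-30 - 3*(-1)²))) + 225/430 = -229/((-2/(-30 - 3*1))) + 225*(1/430) = -229/((-2/(-30 - 3))) + 45/86 = -229/((-2/(-33))) + 45/86 = -229/((-2*(-1/33))) + 45/86 = -229/2/33 + 45/86 = -229*33/2 + 45/86 = -7557/2 + 45/86 = -162453/43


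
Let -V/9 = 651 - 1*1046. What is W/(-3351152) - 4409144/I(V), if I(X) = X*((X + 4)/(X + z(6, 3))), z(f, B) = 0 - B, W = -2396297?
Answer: -17484336514011137/14133198712080 ≈ -1237.1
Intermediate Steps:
V = 3555 (V = -9*(651 - 1*1046) = -9*(651 - 1046) = -9*(-395) = 3555)
z(f, B) = -B
I(X) = X*(4 + X)/(-3 + X) (I(X) = X*((X + 4)/(X - 1*3)) = X*((4 + X)/(X - 3)) = X*((4 + X)/(-3 + X)) = X*(4 + X)/(-3 + X))
W/(-3351152) - 4409144/I(V) = -2396297/(-3351152) - 4409144*(-3 + 3555)/(3555*(4 + 3555)) = -2396297*(-1/3351152) - 4409144/(3555*3559/3552) = 2396297/3351152 - 4409144/(3555*(1/3552)*3559) = 2396297/3351152 - 4409144/4217415/1184 = 2396297/3351152 - 4409144*1184/4217415 = 2396297/3351152 - 5220426496/4217415 = -17484336514011137/14133198712080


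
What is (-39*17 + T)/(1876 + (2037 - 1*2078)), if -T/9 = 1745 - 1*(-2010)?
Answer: -34458/1835 ≈ -18.778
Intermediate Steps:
T = -33795 (T = -9*(1745 - 1*(-2010)) = -9*(1745 + 2010) = -9*3755 = -33795)
(-39*17 + T)/(1876 + (2037 - 1*2078)) = (-39*17 - 33795)/(1876 + (2037 - 1*2078)) = (-663 - 33795)/(1876 + (2037 - 2078)) = -34458/(1876 - 41) = -34458/1835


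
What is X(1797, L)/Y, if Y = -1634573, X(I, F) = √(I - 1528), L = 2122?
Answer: -√269/1634573 ≈ -1.0034e-5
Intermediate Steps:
X(I, F) = √(-1528 + I)
X(1797, L)/Y = √(-1528 + 1797)/(-1634573) = √269*(-1/1634573) = -√269/1634573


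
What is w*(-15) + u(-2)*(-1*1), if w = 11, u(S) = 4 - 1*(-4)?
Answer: -173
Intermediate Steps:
u(S) = 8 (u(S) = 4 + 4 = 8)
w*(-15) + u(-2)*(-1*1) = 11*(-15) + 8*(-1*1) = -165 + 8*(-1) = -165 - 8 = -173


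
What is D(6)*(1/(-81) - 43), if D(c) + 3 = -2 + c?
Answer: -3484/81 ≈ -43.012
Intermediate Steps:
D(c) = -5 + c (D(c) = -3 + (-2 + c) = -5 + c)
D(6)*(1/(-81) - 43) = (-5 + 6)*(1/(-81) - 43) = 1*(-1/81 - 43) = 1*(-3484/81) = -3484/81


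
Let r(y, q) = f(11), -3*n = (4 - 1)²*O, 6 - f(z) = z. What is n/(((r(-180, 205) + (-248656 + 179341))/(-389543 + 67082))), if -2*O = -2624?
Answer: -158650812/8665 ≈ -18309.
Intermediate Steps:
O = 1312 (O = -½*(-2624) = 1312)
f(z) = 6 - z
n = -3936 (n = -(4 - 1)²*1312/3 = -3²*1312/3 = -3*1312 = -⅓*11808 = -3936)
r(y, q) = -5 (r(y, q) = 6 - 1*11 = 6 - 11 = -5)
n/(((r(-180, 205) + (-248656 + 179341))/(-389543 + 67082))) = -3936*(-389543 + 67082)/(-5 + (-248656 + 179341)) = -3936*(-322461/(-5 - 69315)) = -3936/((-69320*(-1/322461))) = -3936/69320/322461 = -3936*322461/69320 = -158650812/8665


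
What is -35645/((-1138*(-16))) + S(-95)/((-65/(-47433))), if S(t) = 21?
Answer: 18134544419/1183520 ≈ 15323.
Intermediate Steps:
-35645/((-1138*(-16))) + S(-95)/((-65/(-47433))) = -35645/((-1138*(-16))) + 21/((-65/(-47433))) = -35645/18208 + 21/((-65*(-1/47433))) = -35645*1/18208 + 21/(65/47433) = -35645/18208 + 21*(47433/65) = -35645/18208 + 996093/65 = 18134544419/1183520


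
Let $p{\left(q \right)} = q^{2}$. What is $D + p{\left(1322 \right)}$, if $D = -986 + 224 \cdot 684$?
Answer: $1899914$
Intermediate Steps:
$D = 152230$ ($D = -986 + 153216 = 152230$)
$D + p{\left(1322 \right)} = 152230 + 1322^{2} = 152230 + 1747684 = 1899914$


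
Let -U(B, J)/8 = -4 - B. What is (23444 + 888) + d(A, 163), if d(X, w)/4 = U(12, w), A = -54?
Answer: 24844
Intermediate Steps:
U(B, J) = 32 + 8*B (U(B, J) = -8*(-4 - B) = 32 + 8*B)
d(X, w) = 512 (d(X, w) = 4*(32 + 8*12) = 4*(32 + 96) = 4*128 = 512)
(23444 + 888) + d(A, 163) = (23444 + 888) + 512 = 24332 + 512 = 24844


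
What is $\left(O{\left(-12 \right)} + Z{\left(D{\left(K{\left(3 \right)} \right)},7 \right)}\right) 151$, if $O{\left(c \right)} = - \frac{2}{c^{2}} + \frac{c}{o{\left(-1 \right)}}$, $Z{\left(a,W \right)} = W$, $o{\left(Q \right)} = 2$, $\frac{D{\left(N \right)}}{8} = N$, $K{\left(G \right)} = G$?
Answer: $\frac{10721}{72} \approx 148.9$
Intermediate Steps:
$D{\left(N \right)} = 8 N$
$O{\left(c \right)} = \frac{c}{2} - \frac{2}{c^{2}}$ ($O{\left(c \right)} = - \frac{2}{c^{2}} + \frac{c}{2} = \frac{c}{2} - \frac{2}{c^{2}}$)
$\left(O{\left(-12 \right)} + Z{\left(D{\left(K{\left(3 \right)} \right)},7 \right)}\right) 151 = \left(\left(\frac{1}{2} \left(-12\right) - \frac{2}{144}\right) + 7\right) 151 = \left(\left(-6 - \frac{1}{72}\right) + 7\right) 151 = \left(- \frac{433}{72} + 7\right) 151 = \frac{71}{72} \cdot 151 = \frac{10721}{72}$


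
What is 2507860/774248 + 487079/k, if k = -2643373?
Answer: 1563022367547/511656564626 ≈ 3.0548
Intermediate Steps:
2507860/774248 + 487079/k = 2507860/774248 + 487079/(-2643373) = 2507860*(1/774248) + 487079*(-1/2643373) = 626965/193562 - 487079/2643373 = 1563022367547/511656564626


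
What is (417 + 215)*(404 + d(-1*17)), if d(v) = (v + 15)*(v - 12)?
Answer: 291984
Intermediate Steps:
d(v) = (-12 + v)*(15 + v) (d(v) = (15 + v)*(-12 + v) = (-12 + v)*(15 + v))
(417 + 215)*(404 + d(-1*17)) = (417 + 215)*(404 + (-180 + (-1*17)**2 + 3*(-1*17))) = 632*(404 + (-180 + (-17)**2 + 3*(-17))) = 632*(404 + (-180 + 289 - 51)) = 632*(404 + 58) = 632*462 = 291984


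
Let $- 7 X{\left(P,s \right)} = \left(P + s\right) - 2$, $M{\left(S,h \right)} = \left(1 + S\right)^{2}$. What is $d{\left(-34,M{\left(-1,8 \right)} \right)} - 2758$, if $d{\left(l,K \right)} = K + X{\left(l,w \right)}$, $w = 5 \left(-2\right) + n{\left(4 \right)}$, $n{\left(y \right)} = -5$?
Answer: $- \frac{19255}{7} \approx -2750.7$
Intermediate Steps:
$w = -15$ ($w = 5 \left(-2\right) - 5 = -10 - 5 = -15$)
$X{\left(P,s \right)} = \frac{2}{7} - \frac{P}{7} - \frac{s}{7}$ ($X{\left(P,s \right)} = - \frac{\left(P + s\right) - 2}{7} = - \frac{-2 + P + s}{7} = \frac{2}{7} - \frac{P}{7} - \frac{s}{7}$)
$d{\left(l,K \right)} = \frac{17}{7} + K - \frac{l}{7}$ ($d{\left(l,K \right)} = K - \left(- \frac{17}{7} + \frac{l}{7}\right) = \frac{17}{7} + K - \frac{l}{7}$)
$d{\left(-34,M{\left(-1,8 \right)} \right)} - 2758 = \left(\frac{17}{7} + \left(1 - 1\right)^{2} - - \frac{34}{7}\right) - 2758 = \left(\frac{17}{7} + 0^{2} + \frac{34}{7}\right) - 2758 = \left(\frac{17}{7} + 0 + \frac{34}{7}\right) - 2758 = \frac{51}{7} - 2758 = - \frac{19255}{7}$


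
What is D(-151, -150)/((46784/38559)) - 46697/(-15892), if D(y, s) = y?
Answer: -22586262845/185872832 ≈ -121.51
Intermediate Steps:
D(-151, -150)/((46784/38559)) - 46697/(-15892) = -151/(46784/38559) - 46697/(-15892) = -151/(46784*(1/38559)) - 46697*(-1/15892) = -151/46784/38559 + 46697/15892 = -151*38559/46784 + 46697/15892 = -5822409/46784 + 46697/15892 = -22586262845/185872832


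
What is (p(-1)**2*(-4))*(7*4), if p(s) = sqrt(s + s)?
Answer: 224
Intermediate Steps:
p(s) = sqrt(2)*sqrt(s) (p(s) = sqrt(2*s) = sqrt(2)*sqrt(s))
(p(-1)**2*(-4))*(7*4) = ((sqrt(2)*sqrt(-1))**2*(-4))*(7*4) = ((sqrt(2)*I)**2*(-4))*28 = ((I*sqrt(2))**2*(-4))*28 = -2*(-4)*28 = 8*28 = 224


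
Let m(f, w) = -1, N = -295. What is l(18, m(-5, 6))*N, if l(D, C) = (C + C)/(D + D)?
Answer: 295/18 ≈ 16.389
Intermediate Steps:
l(D, C) = C/D (l(D, C) = (2*C)/((2*D)) = (2*C)*(1/(2*D)) = C/D)
l(18, m(-5, 6))*N = -1/18*(-295) = 295/18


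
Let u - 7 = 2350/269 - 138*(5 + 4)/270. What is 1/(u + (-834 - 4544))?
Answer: -1345/7218432 ≈ -0.00018633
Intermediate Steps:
u = 14978/1345 (u = 7 + (2350/269 - 138*(5 + 4)/270) = 7 + (2350*(1/269) - 138*9*(1/270)) = 7 + (2350/269 - 1242*1/270) = 7 + (2350/269 - 23/5) = 7 + 5563/1345 = 14978/1345 ≈ 11.136)
1/(u + (-834 - 4544)) = 1/(14978/1345 + (-834 - 4544)) = 1/(14978/1345 - 5378) = 1/(-7218432/1345) = -1345/7218432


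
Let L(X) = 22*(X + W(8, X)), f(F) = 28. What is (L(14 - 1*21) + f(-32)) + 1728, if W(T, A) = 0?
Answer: 1602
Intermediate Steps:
L(X) = 22*X (L(X) = 22*(X + 0) = 22*X)
(L(14 - 1*21) + f(-32)) + 1728 = (22*(14 - 1*21) + 28) + 1728 = (22*(14 - 21) + 28) + 1728 = (22*(-7) + 28) + 1728 = (-154 + 28) + 1728 = -126 + 1728 = 1602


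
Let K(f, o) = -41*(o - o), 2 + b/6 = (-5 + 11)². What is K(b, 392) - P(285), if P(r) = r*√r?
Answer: -285*√285 ≈ -4811.4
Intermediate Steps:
b = 204 (b = -12 + 6*(-5 + 11)² = -12 + 6*6² = -12 + 6*36 = -12 + 216 = 204)
K(f, o) = 0 (K(f, o) = -41*0 = 0)
P(r) = r^(3/2)
K(b, 392) - P(285) = 0 - 285^(3/2) = 0 - 285*√285 = -285*√285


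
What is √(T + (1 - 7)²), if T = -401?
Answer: I*√365 ≈ 19.105*I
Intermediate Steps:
√(T + (1 - 7)²) = √(-401 + (1 - 7)²) = √(-401 + (-6)²) = √(-401 + 36) = √(-365) = I*√365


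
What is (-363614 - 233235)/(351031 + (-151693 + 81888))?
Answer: -54259/25566 ≈ -2.1223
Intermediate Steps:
(-363614 - 233235)/(351031 + (-151693 + 81888)) = -596849/(351031 - 69805) = -596849/281226 = -596849*1/281226 = -54259/25566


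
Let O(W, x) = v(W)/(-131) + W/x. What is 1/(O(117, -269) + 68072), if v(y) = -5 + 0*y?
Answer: 35239/2398775226 ≈ 1.4690e-5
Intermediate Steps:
v(y) = -5 (v(y) = -5 + 0 = -5)
O(W, x) = 5/131 + W/x (O(W, x) = -5/(-131) + W/x = -5*(-1/131) + W/x = 5/131 + W/x)
1/(O(117, -269) + 68072) = 1/((5/131 + 117/(-269)) + 68072) = 1/((5/131 + 117*(-1/269)) + 68072) = 1/((5/131 - 117/269) + 68072) = 1/(-13982/35239 + 68072) = 1/(2398775226/35239) = 35239/2398775226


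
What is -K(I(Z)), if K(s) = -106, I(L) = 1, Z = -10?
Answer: 106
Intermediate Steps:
-K(I(Z)) = -1*(-106) = 106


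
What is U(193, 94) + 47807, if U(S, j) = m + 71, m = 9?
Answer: 47887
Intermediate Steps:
U(S, j) = 80 (U(S, j) = 9 + 71 = 80)
U(193, 94) + 47807 = 80 + 47807 = 47887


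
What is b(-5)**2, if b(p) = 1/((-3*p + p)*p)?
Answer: 1/2500 ≈ 0.00040000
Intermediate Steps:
b(p) = -1/(2*p**2) (b(p) = 1/(((-2*p))*p) = (-1/(2*p))/p = -1/(2*p**2))
b(-5)**2 = (-1/2/(-5)**2)**2 = (-1/2*1/25)**2 = (-1/50)**2 = 1/2500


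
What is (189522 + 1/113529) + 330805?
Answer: 59072203984/113529 ≈ 5.2033e+5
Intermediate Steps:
(189522 + 1/113529) + 330805 = 21516243139/113529 + 330805 = 59072203984/113529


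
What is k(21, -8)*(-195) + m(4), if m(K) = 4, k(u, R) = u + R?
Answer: -2531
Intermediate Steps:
k(u, R) = R + u
k(21, -8)*(-195) + m(4) = (-8 + 21)*(-195) + 4 = 13*(-195) + 4 = -2535 + 4 = -2531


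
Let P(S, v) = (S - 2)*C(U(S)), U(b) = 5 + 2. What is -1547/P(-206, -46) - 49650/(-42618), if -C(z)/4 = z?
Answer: 408849/454592 ≈ 0.89938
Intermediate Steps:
U(b) = 7
C(z) = -4*z
P(S, v) = 56 - 28*S (P(S, v) = (S - 2)*(-4*7) = (-2 + S)*(-28) = 56 - 28*S)
-1547/P(-206, -46) - 49650/(-42618) = -1547/(56 - 28*(-206)) - 49650/(-42618) = -1547/(56 + 5768) - 49650*(-1/42618) = -1547/5824 + 8275/7103 = -1547*1/5824 + 8275/7103 = -17/64 + 8275/7103 = 408849/454592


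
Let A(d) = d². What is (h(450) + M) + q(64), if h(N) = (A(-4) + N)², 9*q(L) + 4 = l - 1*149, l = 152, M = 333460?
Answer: 4955543/9 ≈ 5.5062e+5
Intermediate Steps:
q(L) = -⅑ (q(L) = -4/9 + (152 - 1*149)/9 = -4/9 + (152 - 149)/9 = -4/9 + (⅑)*3 = -4/9 + ⅓ = -⅑)
h(N) = (16 + N)² (h(N) = ((-4)² + N)² = (16 + N)²)
(h(450) + M) + q(64) = ((16 + 450)² + 333460) - ⅑ = (466² + 333460) - ⅑ = (217156 + 333460) - ⅑ = 550616 - ⅑ = 4955543/9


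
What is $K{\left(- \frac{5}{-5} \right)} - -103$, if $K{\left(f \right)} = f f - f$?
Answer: $103$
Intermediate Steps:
$K{\left(f \right)} = f^{2} - f$
$K{\left(- \frac{5}{-5} \right)} - -103 = - \frac{5}{-5} \left(-1 - \frac{5}{-5}\right) - -103 = \left(-5\right) \left(- \frac{1}{5}\right) \left(-1 - -1\right) + 103 = 1 \left(-1 + 1\right) + 103 = 1 \cdot 0 + 103 = 0 + 103 = 103$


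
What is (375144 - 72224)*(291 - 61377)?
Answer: -18504171120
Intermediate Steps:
(375144 - 72224)*(291 - 61377) = 302920*(-61086) = -18504171120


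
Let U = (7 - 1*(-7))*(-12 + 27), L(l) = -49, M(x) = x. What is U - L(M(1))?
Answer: 259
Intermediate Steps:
U = 210 (U = (7 + 7)*15 = 14*15 = 210)
U - L(M(1)) = 210 - 1*(-49) = 210 + 49 = 259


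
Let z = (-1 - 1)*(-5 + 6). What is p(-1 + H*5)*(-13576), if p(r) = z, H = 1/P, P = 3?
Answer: 27152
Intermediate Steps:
H = ⅓ (H = 1/3 = ⅓ ≈ 0.33333)
z = -2 (z = -2*1 = -2)
p(r) = -2
p(-1 + H*5)*(-13576) = -2*(-13576) = 27152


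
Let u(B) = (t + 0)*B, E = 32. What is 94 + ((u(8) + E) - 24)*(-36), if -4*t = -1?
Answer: -266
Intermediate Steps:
t = 1/4 (t = -1/4*(-1) = 1/4 ≈ 0.25000)
u(B) = B/4 (u(B) = (1/4 + 0)*B = B/4)
94 + ((u(8) + E) - 24)*(-36) = 94 + (((1/4)*8 + 32) - 24)*(-36) = 94 + ((2 + 32) - 24)*(-36) = 94 + (34 - 24)*(-36) = 94 + 10*(-36) = 94 - 360 = -266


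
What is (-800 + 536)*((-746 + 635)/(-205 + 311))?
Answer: 14652/53 ≈ 276.45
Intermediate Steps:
(-800 + 536)*((-746 + 635)/(-205 + 311)) = -(-29304)/106 = -264*(-111/106) = 14652/53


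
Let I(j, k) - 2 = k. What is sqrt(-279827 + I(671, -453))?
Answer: 3*I*sqrt(31142) ≈ 529.41*I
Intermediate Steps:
I(j, k) = 2 + k
sqrt(-279827 + I(671, -453)) = sqrt(-279827 + (2 - 453)) = sqrt(-279827 - 451) = sqrt(-280278) = 3*I*sqrt(31142)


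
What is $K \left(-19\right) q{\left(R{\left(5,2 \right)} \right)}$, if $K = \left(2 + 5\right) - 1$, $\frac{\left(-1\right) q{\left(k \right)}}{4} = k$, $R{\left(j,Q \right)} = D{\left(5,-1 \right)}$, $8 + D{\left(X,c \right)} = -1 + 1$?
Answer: $-3648$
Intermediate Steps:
$D{\left(X,c \right)} = -8$ ($D{\left(X,c \right)} = -8 + \left(-1 + 1\right) = -8 + 0 = -8$)
$R{\left(j,Q \right)} = -8$
$q{\left(k \right)} = - 4 k$
$K = 6$ ($K = 7 - 1 = 6$)
$K \left(-19\right) q{\left(R{\left(5,2 \right)} \right)} = 6 \left(-19\right) \left(\left(-4\right) \left(-8\right)\right) = \left(-114\right) 32 = -3648$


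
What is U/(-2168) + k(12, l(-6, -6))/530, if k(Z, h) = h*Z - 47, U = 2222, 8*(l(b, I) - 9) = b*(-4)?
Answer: -241841/287260 ≈ -0.84189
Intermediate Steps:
l(b, I) = 9 - b/2 (l(b, I) = 9 + (b*(-4))/8 = 9 + (-4*b)/8 = 9 - b/2)
k(Z, h) = -47 + Z*h (k(Z, h) = Z*h - 47 = -47 + Z*h)
U/(-2168) + k(12, l(-6, -6))/530 = 2222/(-2168) + (-47 + 12*(9 - ½*(-6)))/530 = 2222*(-1/2168) + (-47 + 12*(9 + 3))*(1/530) = -1111/1084 + (-47 + 12*12)*(1/530) = -1111/1084 + (-47 + 144)*(1/530) = -1111/1084 + 97*(1/530) = -1111/1084 + 97/530 = -241841/287260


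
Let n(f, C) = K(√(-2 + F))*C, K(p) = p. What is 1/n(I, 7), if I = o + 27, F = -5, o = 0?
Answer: -I*√7/49 ≈ -0.053995*I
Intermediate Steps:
I = 27 (I = 0 + 27 = 27)
n(f, C) = I*C*√7 (n(f, C) = √(-2 - 5)*C = √(-7)*C = (I*√7)*C = I*C*√7)
1/n(I, 7) = 1/(I*7*√7) = 1/(7*I*√7) = -I*√7/49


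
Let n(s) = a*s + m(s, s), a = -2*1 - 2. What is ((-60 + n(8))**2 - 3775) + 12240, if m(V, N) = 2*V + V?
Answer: 13089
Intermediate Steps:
a = -4 (a = -2 - 2 = -4)
m(V, N) = 3*V
n(s) = -s (n(s) = -4*s + 3*s = -s)
((-60 + n(8))**2 - 3775) + 12240 = ((-60 - 1*8)**2 - 3775) + 12240 = ((-60 - 8)**2 - 3775) + 12240 = ((-68)**2 - 3775) + 12240 = (4624 - 3775) + 12240 = 849 + 12240 = 13089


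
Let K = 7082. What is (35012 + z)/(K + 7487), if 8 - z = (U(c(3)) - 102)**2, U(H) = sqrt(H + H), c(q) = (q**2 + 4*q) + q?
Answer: 24568/14569 + 48*sqrt(3)/857 ≈ 1.7833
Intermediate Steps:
c(q) = q**2 + 5*q
U(H) = sqrt(2)*sqrt(H) (U(H) = sqrt(2*H) = sqrt(2)*sqrt(H))
z = 8 - (-102 + 4*sqrt(3))**2 (z = 8 - (sqrt(2)*sqrt(3*(5 + 3)) - 102)**2 = 8 - (sqrt(2)*sqrt(3*8) - 102)**2 = 8 - (sqrt(2)*sqrt(24) - 102)**2 = 8 - (sqrt(2)*(2*sqrt(6)) - 102)**2 = 8 - (4*sqrt(3) - 102)**2 = 8 - (-102 + 4*sqrt(3))**2 ≈ -9030.6)
(35012 + z)/(K + 7487) = (35012 + (-10444 + 816*sqrt(3)))/(7082 + 7487) = (24568 + 816*sqrt(3))/14569 = (24568 + 816*sqrt(3))*(1/14569) = 24568/14569 + 48*sqrt(3)/857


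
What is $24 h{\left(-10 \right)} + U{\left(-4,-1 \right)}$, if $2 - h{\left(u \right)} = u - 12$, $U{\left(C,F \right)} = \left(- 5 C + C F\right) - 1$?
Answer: $599$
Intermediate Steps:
$U{\left(C,F \right)} = -1 - 5 C + C F$
$h{\left(u \right)} = 14 - u$ ($h{\left(u \right)} = 2 - \left(u - 12\right) = 2 - \left(-12 + u\right) = 14 - u$)
$24 h{\left(-10 \right)} + U{\left(-4,-1 \right)} = 24 \left(14 - -10\right) - -23 = 24 \left(14 + 10\right) + \left(-1 + 20 + 4\right) = 24 \cdot 24 + 23 = 576 + 23 = 599$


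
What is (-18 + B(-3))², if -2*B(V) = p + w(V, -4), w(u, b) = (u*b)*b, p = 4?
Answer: 16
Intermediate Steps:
w(u, b) = u*b² (w(u, b) = (b*u)*b = u*b²)
B(V) = -2 - 8*V (B(V) = -(4 + V*(-4)²)/2 = -(4 + V*16)/2 = -(4 + 16*V)/2 = -2 - 8*V)
(-18 + B(-3))² = (-18 + (-2 - 8*(-3)))² = (-18 + (-2 + 24))² = (-18 + 22)² = 4² = 16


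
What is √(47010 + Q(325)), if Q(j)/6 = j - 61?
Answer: √48594 ≈ 220.44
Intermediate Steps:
Q(j) = -366 + 6*j (Q(j) = 6*(j - 61) = 6*(-61 + j) = -366 + 6*j)
√(47010 + Q(325)) = √(47010 + (-366 + 6*325)) = √(47010 + (-366 + 1950)) = √(47010 + 1584) = √48594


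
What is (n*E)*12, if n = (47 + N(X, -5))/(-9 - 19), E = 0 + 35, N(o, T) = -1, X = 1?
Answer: -690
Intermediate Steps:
E = 35
n = -23/14 (n = (47 - 1)/(-9 - 19) = 46/(-28) = 46*(-1/28) = -23/14 ≈ -1.6429)
(n*E)*12 = -23/14*35*12 = -115/2*12 = -690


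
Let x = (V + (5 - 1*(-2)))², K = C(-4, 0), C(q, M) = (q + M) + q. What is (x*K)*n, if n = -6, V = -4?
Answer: 432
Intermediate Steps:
C(q, M) = M + 2*q (C(q, M) = (M + q) + q = M + 2*q)
K = -8 (K = 0 + 2*(-4) = 0 - 8 = -8)
x = 9 (x = (-4 + (5 - 1*(-2)))² = (-4 + (5 + 2))² = (-4 + 7)² = 3² = 9)
(x*K)*n = (9*(-8))*(-6) = -72*(-6) = 432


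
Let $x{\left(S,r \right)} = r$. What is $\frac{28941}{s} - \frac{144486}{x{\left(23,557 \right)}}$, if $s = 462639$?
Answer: $- \frac{22276246139}{85896641} \approx -259.34$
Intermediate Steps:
$\frac{28941}{s} - \frac{144486}{x{\left(23,557 \right)}} = \frac{28941}{462639} - \frac{144486}{557} = 28941 \cdot \frac{1}{462639} - \frac{144486}{557} = \frac{9647}{154213} - \frac{144486}{557} = - \frac{22276246139}{85896641}$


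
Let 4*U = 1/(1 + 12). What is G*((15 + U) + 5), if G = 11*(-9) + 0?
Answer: -103059/52 ≈ -1981.9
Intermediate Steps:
U = 1/52 (U = 1/(4*(1 + 12)) = (¼)/13 = (¼)*(1/13) = 1/52 ≈ 0.019231)
G = -99 (G = -99 + 0 = -99)
G*((15 + U) + 5) = -99*((15 + 1/52) + 5) = -99*(781/52 + 5) = -99*1041/52 = -103059/52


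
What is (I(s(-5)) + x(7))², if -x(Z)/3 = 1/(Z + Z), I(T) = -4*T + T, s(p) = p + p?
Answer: 173889/196 ≈ 887.19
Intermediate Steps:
s(p) = 2*p
I(T) = -3*T
x(Z) = -3/(2*Z) (x(Z) = -3/(Z + Z) = -3*1/(2*Z) = -3/(2*Z))
(I(s(-5)) + x(7))² = (-6*(-5) - 3/2/7)² = (-3*(-10) - 3/2*⅐)² = (30 - 3/14)² = (417/14)² = 173889/196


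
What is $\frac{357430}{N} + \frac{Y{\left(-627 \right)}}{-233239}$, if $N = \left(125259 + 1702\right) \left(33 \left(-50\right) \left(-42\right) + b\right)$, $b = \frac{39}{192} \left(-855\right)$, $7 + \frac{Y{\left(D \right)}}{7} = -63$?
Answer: $\frac{56112345738986}{26201428117942743} \approx 0.0021416$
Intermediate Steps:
$Y{\left(D \right)} = -490$ ($Y{\left(D \right)} = -49 + 7 \left(-63\right) = -49 - 441 = -490$)
$b = - \frac{11115}{64}$ ($b = 39 \cdot \frac{1}{192} \left(-855\right) = \frac{13}{64} \left(-855\right) = - \frac{11115}{64} \approx -173.67$)
$N = \frac{561686255685}{64}$ ($N = \left(125259 + 1702\right) \left(33 \left(-50\right) \left(-42\right) - \frac{11115}{64}\right) = 126961 \left(\left(-1650\right) \left(-42\right) - \frac{11115}{64}\right) = 126961 \left(69300 - \frac{11115}{64}\right) = 126961 \cdot \frac{4424085}{64} = \frac{561686255685}{64} \approx 8.7764 \cdot 10^{9}$)
$\frac{357430}{N} + \frac{Y{\left(-627 \right)}}{-233239} = \frac{357430}{\frac{561686255685}{64}} - \frac{490}{-233239} = 357430 \cdot \frac{64}{561686255685} - - \frac{490}{233239} = \frac{4575104}{112337251137} + \frac{490}{233239} = \frac{56112345738986}{26201428117942743}$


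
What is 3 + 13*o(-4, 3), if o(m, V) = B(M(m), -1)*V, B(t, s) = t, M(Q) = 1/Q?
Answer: -27/4 ≈ -6.7500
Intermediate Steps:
o(m, V) = V/m
3 + 13*o(-4, 3) = 3 + 13*(3/(-4)) = 3 + 13*(3*(-1/4)) = 3 + 13*(-3/4) = 3 - 39/4 = -27/4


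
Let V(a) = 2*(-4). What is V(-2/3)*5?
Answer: -40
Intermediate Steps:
V(a) = -8
V(-2/3)*5 = -8*5 = -40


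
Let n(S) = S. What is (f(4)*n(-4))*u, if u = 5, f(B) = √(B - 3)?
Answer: -20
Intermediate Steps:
f(B) = √(-3 + B)
(f(4)*n(-4))*u = (√(-3 + 4)*(-4))*5 = (√1*(-4))*5 = (1*(-4))*5 = -4*5 = -20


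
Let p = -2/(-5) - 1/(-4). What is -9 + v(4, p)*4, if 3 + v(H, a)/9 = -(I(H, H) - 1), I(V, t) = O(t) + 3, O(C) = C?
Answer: -333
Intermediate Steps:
I(V, t) = 3 + t (I(V, t) = t + 3 = 3 + t)
p = 13/20 (p = -2*(-1/5) - 1*(-1/4) = 2/5 + 1/4 = 13/20 ≈ 0.65000)
v(H, a) = -45 - 9*H (v(H, a) = -27 + 9*(-((3 + H) - 1)) = -27 + 9*(-(2 + H)) = -27 + 9*(-2 - H) = -27 + (-18 - 9*H) = -45 - 9*H)
-9 + v(4, p)*4 = -9 + (-45 - 9*4)*4 = -9 + (-45 - 36)*4 = -9 - 81*4 = -9 - 324 = -333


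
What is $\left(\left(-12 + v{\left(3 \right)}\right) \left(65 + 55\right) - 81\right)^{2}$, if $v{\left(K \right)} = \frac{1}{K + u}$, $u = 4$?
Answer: $\frac{110817729}{49} \approx 2.2616 \cdot 10^{6}$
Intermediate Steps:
$v{\left(K \right)} = \frac{1}{4 + K}$ ($v{\left(K \right)} = \frac{1}{K + 4} = \frac{1}{4 + K}$)
$\left(\left(-12 + v{\left(3 \right)}\right) \left(65 + 55\right) - 81\right)^{2} = \left(\left(-12 + \frac{1}{4 + 3}\right) \left(65 + 55\right) - 81\right)^{2} = \left(\left(-12 + \frac{1}{7}\right) 120 - 81\right)^{2} = \left(\left(- \frac{83}{7}\right) 120 - 81\right)^{2} = \left(- \frac{9960}{7} - 81\right)^{2} = \left(- \frac{10527}{7}\right)^{2} = \frac{110817729}{49}$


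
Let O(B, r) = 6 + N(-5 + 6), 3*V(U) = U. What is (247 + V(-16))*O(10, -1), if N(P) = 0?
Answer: 1450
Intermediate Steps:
V(U) = U/3
O(B, r) = 6 (O(B, r) = 6 + 0 = 6)
(247 + V(-16))*O(10, -1) = (247 + (1/3)*(-16))*6 = (247 - 16/3)*6 = (725/3)*6 = 1450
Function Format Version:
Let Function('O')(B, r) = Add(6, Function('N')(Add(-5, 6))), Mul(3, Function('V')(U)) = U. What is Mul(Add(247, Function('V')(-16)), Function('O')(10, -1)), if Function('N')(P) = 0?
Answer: 1450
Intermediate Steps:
Function('V')(U) = Mul(Rational(1, 3), U)
Function('O')(B, r) = 6 (Function('O')(B, r) = Add(6, 0) = 6)
Mul(Add(247, Function('V')(-16)), Function('O')(10, -1)) = Mul(Add(247, Mul(Rational(1, 3), -16)), 6) = Mul(Add(247, Rational(-16, 3)), 6) = Mul(Rational(725, 3), 6) = 1450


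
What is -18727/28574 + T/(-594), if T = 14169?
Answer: -34665737/1414413 ≈ -24.509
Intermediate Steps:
-18727/28574 + T/(-594) = -18727/28574 + 14169/(-594) = -18727*1/28574 + 14169*(-1/594) = -18727/28574 - 4723/198 = -34665737/1414413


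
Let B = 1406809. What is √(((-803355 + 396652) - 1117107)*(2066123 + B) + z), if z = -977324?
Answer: 2*I*√1323022372061 ≈ 2.3005e+6*I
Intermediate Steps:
√(((-803355 + 396652) - 1117107)*(2066123 + B) + z) = √(((-803355 + 396652) - 1117107)*(2066123 + 1406809) - 977324) = √((-406703 - 1117107)*3472932 - 977324) = √(-1523810*3472932 - 977324) = √(-5292088510920 - 977324) = √(-5292089488244) = 2*I*√1323022372061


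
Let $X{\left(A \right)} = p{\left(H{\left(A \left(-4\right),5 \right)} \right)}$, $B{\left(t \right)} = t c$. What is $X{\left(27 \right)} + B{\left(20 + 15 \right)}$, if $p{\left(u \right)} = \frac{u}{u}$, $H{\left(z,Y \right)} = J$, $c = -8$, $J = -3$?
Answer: $-279$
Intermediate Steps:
$H{\left(z,Y \right)} = -3$
$B{\left(t \right)} = - 8 t$ ($B{\left(t \right)} = t \left(-8\right) = - 8 t$)
$p{\left(u \right)} = 1$
$X{\left(A \right)} = 1$
$X{\left(27 \right)} + B{\left(20 + 15 \right)} = 1 - 8 \left(20 + 15\right) = 1 - 280 = -279$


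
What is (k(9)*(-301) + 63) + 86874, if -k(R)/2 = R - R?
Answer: 86937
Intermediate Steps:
k(R) = 0 (k(R) = -2*(R - R) = -2*0 = 0)
(k(9)*(-301) + 63) + 86874 = (0*(-301) + 63) + 86874 = (0 + 63) + 86874 = 63 + 86874 = 86937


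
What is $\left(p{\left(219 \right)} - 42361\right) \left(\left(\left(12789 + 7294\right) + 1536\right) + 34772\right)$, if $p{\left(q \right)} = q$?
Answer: $-2376429522$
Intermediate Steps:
$\left(p{\left(219 \right)} - 42361\right) \left(\left(\left(12789 + 7294\right) + 1536\right) + 34772\right) = \left(219 - 42361\right) \left(\left(\left(12789 + 7294\right) + 1536\right) + 34772\right) = - 42142 \left(\left(20083 + 1536\right) + 34772\right) = - 42142 \left(21619 + 34772\right) = \left(-42142\right) 56391 = -2376429522$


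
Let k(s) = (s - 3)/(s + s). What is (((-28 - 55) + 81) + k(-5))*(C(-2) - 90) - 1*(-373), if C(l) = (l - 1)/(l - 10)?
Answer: 4807/10 ≈ 480.70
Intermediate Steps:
k(s) = (-3 + s)/(2*s) (k(s) = (-3 + s)/((2*s)) = (-3 + s)*(1/(2*s)) = (-3 + s)/(2*s))
C(l) = (-1 + l)/(-10 + l)
(((-28 - 55) + 81) + k(-5))*(C(-2) - 90) - 1*(-373) = (((-28 - 55) + 81) + (½)*(-3 - 5)/(-5))*((-1 - 2)/(-10 - 2) - 90) - 1*(-373) = ((-83 + 81) + (½)*(-⅕)*(-8))*(-3/(-12) - 90) + 373 = (-2 + ⅘)*(-1/12*(-3) - 90) + 373 = -6*(¼ - 90)/5 + 373 = -6/5*(-359/4) + 373 = 1077/10 + 373 = 4807/10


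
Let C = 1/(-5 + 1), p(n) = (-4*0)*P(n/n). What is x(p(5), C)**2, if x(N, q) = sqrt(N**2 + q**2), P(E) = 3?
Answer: 1/16 ≈ 0.062500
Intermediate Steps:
p(n) = 0 (p(n) = -4*0*3 = 0*3 = 0)
C = -1/4 (C = 1/(-4) = -1/4 ≈ -0.25000)
x(p(5), C)**2 = (sqrt(0**2 + (-1/4)**2))**2 = (sqrt(0 + 1/16))**2 = (sqrt(1/16))**2 = (1/4)**2 = 1/16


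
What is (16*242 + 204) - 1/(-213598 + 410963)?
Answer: 804459739/197365 ≈ 4076.0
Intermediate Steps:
(16*242 + 204) - 1/(-213598 + 410963) = (3872 + 204) - 1/197365 = 4076 - 1*1/197365 = 4076 - 1/197365 = 804459739/197365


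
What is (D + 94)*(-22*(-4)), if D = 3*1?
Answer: 8536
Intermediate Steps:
D = 3
(D + 94)*(-22*(-4)) = (3 + 94)*(-22*(-4)) = 97*88 = 8536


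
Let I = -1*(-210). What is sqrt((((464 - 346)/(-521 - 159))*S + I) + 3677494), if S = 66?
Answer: sqrt(106285314610)/170 ≈ 1917.7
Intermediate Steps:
I = 210
sqrt((((464 - 346)/(-521 - 159))*S + I) + 3677494) = sqrt((((464 - 346)/(-521 - 159))*66 + 210) + 3677494) = sqrt(((118/(-680))*66 + 210) + 3677494) = sqrt(((118*(-1/680))*66 + 210) + 3677494) = sqrt((-59/340*66 + 210) + 3677494) = sqrt((-1947/170 + 210) + 3677494) = sqrt(33753/170 + 3677494) = sqrt(625207733/170) = sqrt(106285314610)/170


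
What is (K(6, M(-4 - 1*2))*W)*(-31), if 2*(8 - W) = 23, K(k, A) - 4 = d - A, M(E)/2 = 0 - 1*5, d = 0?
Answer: 1519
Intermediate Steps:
M(E) = -10 (M(E) = 2*(0 - 1*5) = 2*(0 - 5) = 2*(-5) = -10)
K(k, A) = 4 - A (K(k, A) = 4 + (0 - A) = 4 - A)
W = -7/2 (W = 8 - ½*23 = 8 - 23/2 = -7/2 ≈ -3.5000)
(K(6, M(-4 - 1*2))*W)*(-31) = ((4 - 1*(-10))*(-7/2))*(-31) = ((4 + 10)*(-7/2))*(-31) = (14*(-7/2))*(-31) = -49*(-31) = 1519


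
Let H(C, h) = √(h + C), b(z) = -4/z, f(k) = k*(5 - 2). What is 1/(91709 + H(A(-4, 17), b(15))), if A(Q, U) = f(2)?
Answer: 1375635/126158110129 - √1290/126158110129 ≈ 1.0904e-5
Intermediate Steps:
f(k) = 3*k (f(k) = k*3 = 3*k)
A(Q, U) = 6 (A(Q, U) = 3*2 = 6)
H(C, h) = √(C + h)
1/(91709 + H(A(-4, 17), b(15))) = 1/(91709 + √(6 - 4/15)) = 1/(91709 + √(86/15)) = 1/(91709 + √1290/15)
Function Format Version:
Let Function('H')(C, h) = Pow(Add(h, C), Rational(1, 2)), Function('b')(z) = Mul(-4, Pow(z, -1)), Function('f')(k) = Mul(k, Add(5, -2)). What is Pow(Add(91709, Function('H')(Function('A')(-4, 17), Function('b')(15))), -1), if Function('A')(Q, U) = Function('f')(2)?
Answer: Add(Rational(1375635, 126158110129), Mul(Rational(-1, 126158110129), Pow(1290, Rational(1, 2)))) ≈ 1.0904e-5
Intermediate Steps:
Function('f')(k) = Mul(3, k) (Function('f')(k) = Mul(k, 3) = Mul(3, k))
Function('A')(Q, U) = 6 (Function('A')(Q, U) = Mul(3, 2) = 6)
Function('H')(C, h) = Pow(Add(C, h), Rational(1, 2))
Pow(Add(91709, Function('H')(Function('A')(-4, 17), Function('b')(15))), -1) = Pow(Add(91709, Pow(Add(6, Mul(-4, Pow(15, -1))), Rational(1, 2))), -1) = Pow(Add(91709, Pow(Add(6, Mul(-4, Rational(1, 15))), Rational(1, 2))), -1) = Pow(Add(91709, Pow(Add(6, Rational(-4, 15)), Rational(1, 2))), -1) = Pow(Add(91709, Pow(Rational(86, 15), Rational(1, 2))), -1) = Pow(Add(91709, Mul(Rational(1, 15), Pow(1290, Rational(1, 2)))), -1)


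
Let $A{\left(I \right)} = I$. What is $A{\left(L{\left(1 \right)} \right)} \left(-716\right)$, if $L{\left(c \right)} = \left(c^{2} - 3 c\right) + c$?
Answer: $716$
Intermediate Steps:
$L{\left(c \right)} = c^{2} - 2 c$
$A{\left(L{\left(1 \right)} \right)} \left(-716\right) = 1 \left(-2 + 1\right) \left(-716\right) = 1 \left(-1\right) \left(-716\right) = \left(-1\right) \left(-716\right) = 716$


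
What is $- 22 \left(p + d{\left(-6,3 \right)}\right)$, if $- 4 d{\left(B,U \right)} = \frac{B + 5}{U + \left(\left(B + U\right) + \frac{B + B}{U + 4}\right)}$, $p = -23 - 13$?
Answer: $\frac{19085}{24} \approx 795.21$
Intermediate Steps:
$p = -36$
$d{\left(B,U \right)} = - \frac{5 + B}{4 \left(B + 2 U + \frac{2 B}{4 + U}\right)}$ ($d{\left(B,U \right)} = - \frac{\left(B + 5\right) \frac{1}{U + \left(\left(B + U\right) + \frac{B + B}{U + 4}\right)}}{4} = - \frac{\left(5 + B\right) \frac{1}{U + \left(\left(B + U\right) + \frac{2 B}{4 + U}\right)}}{4} = - \frac{\left(5 + B\right) \frac{1}{U + \left(B + U + \frac{2 B}{4 + U}\right)}}{4} = - \frac{\left(5 + B\right) \frac{1}{B + 2 U + \frac{2 B}{4 + U}}}{4} = - \frac{\frac{1}{B + 2 U + \frac{2 B}{4 + U}} \left(5 + B\right)}{4} = - \frac{5 + B}{4 \left(B + 2 U + \frac{2 B}{4 + U}\right)}$)
$- 22 \left(p + d{\left(-6,3 \right)}\right) = - 22 \left(-36 + \frac{-20 - 15 - -24 - \left(-6\right) 3}{4 \left(2 \cdot 3^{2} + 6 \left(-6\right) + 8 \cdot 3 - 18\right)}\right) = - 22 \left(-36 + \frac{-20 - 15 + 24 + 18}{4 \left(2 \cdot 9 - 36 + 24 - 18\right)}\right) = - 22 \left(-36 + \frac{1}{4} \frac{1}{18 - 36 + 24 - 18} \cdot 7\right) = - 22 \left(-36 + \frac{1}{4} \frac{1}{-12} \cdot 7\right) = - 22 \left(-36 + \frac{1}{4} \left(- \frac{1}{12}\right) 7\right) = - 22 \left(-36 - \frac{7}{48}\right) = \left(-22\right) \left(- \frac{1735}{48}\right) = \frac{19085}{24}$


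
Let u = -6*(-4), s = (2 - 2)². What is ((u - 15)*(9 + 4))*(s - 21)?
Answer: -2457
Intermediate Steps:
s = 0 (s = 0² = 0)
u = 24
((u - 15)*(9 + 4))*(s - 21) = ((24 - 15)*(9 + 4))*(0 - 21) = (9*13)*(-21) = 117*(-21) = -2457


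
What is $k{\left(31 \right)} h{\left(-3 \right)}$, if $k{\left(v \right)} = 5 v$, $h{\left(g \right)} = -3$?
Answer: $-465$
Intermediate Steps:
$k{\left(31 \right)} h{\left(-3 \right)} = 5 \cdot 31 \left(-3\right) = 155 \left(-3\right) = -465$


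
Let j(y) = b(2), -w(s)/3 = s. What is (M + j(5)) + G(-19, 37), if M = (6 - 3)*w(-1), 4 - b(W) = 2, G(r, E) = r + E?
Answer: 29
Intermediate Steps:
G(r, E) = E + r
w(s) = -3*s
b(W) = 2 (b(W) = 4 - 1*2 = 4 - 2 = 2)
j(y) = 2
M = 9 (M = (6 - 3)*(-3*(-1)) = 3*3 = 9)
(M + j(5)) + G(-19, 37) = (9 + 2) + (37 - 19) = 11 + 18 = 29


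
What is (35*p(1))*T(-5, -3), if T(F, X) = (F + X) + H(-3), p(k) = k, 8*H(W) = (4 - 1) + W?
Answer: -280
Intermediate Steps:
H(W) = 3/8 + W/8 (H(W) = ((4 - 1) + W)/8 = (3 + W)/8 = 3/8 + W/8)
T(F, X) = F + X (T(F, X) = (F + X) + (3/8 + (⅛)*(-3)) = (F + X) + (3/8 - 3/8) = (F + X) + 0 = F + X)
(35*p(1))*T(-5, -3) = (35*1)*(-5 - 3) = 35*(-8) = -280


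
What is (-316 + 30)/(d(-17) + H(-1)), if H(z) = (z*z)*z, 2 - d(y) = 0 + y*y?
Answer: 143/144 ≈ 0.99306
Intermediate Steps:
d(y) = 2 - y² (d(y) = 2 - (0 + y*y) = 2 - (0 + y²) = 2 - y²)
H(z) = z³ (H(z) = z²*z = z³)
(-316 + 30)/(d(-17) + H(-1)) = (-316 + 30)/((2 - 1*(-17)²) + (-1)³) = -286/((2 - 1*289) - 1) = -286/((2 - 289) - 1) = -286/(-287 - 1) = -286/(-288) = -286*(-1/288) = 143/144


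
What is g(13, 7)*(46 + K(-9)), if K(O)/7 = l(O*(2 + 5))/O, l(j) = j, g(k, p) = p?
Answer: 665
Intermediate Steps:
K(O) = 49 (K(O) = 7*((O*(2 + 5))/O) = 7*((O*7)/O) = 7*((7*O)/O) = 7*7 = 49)
g(13, 7)*(46 + K(-9)) = 7*(46 + 49) = 7*95 = 665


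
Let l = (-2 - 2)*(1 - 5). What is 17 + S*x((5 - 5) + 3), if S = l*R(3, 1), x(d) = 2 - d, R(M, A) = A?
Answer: 1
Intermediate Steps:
l = 16 (l = -4*(-4) = 16)
S = 16 (S = 16*1 = 16)
17 + S*x((5 - 5) + 3) = 17 + 16*(2 - ((5 - 5) + 3)) = 17 + 16*(2 - (0 + 3)) = 17 + 16*(2 - 1*3) = 17 + 16*(2 - 3) = 17 + 16*(-1) = 17 - 16 = 1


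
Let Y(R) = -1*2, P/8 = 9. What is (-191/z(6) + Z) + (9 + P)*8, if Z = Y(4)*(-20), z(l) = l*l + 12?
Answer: 32833/48 ≈ 684.02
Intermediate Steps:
P = 72 (P = 8*9 = 72)
z(l) = 12 + l² (z(l) = l² + 12 = 12 + l²)
Y(R) = -2
Z = 40 (Z = -2*(-20) = 40)
(-191/z(6) + Z) + (9 + P)*8 = (-191/(12 + 6²) + 40) + (9 + 72)*8 = (-191/(12 + 36) + 40) + 81*8 = (-191/48 + 40) + 648 = 1729/48 + 648 = 32833/48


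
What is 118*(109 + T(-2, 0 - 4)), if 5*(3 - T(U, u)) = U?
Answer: 66316/5 ≈ 13263.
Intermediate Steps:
T(U, u) = 3 - U/5
118*(109 + T(-2, 0 - 4)) = 118*(109 + (3 - ⅕*(-2))) = 118*(109 + (3 + ⅖)) = 118*(109 + 17/5) = 118*(562/5) = 66316/5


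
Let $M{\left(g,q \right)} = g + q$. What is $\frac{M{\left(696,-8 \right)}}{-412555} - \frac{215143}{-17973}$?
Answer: $\frac{88745954941}{7414851015} \approx 11.969$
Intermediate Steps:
$\frac{M{\left(696,-8 \right)}}{-412555} - \frac{215143}{-17973} = \frac{696 - 8}{-412555} - \frac{215143}{-17973} = 688 \left(- \frac{1}{412555}\right) - - \frac{215143}{17973} = - \frac{688}{412555} + \frac{215143}{17973} = \frac{88745954941}{7414851015}$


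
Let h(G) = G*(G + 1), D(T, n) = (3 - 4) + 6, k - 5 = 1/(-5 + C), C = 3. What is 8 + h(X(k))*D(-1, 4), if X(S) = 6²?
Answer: 6668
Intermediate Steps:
k = 9/2 (k = 5 + 1/(-5 + 3) = 5 + 1/(-2) = 5 - ½ = 9/2 ≈ 4.5000)
X(S) = 36
D(T, n) = 5 (D(T, n) = -1 + 6 = 5)
h(G) = G*(1 + G)
8 + h(X(k))*D(-1, 4) = 8 + (36*(1 + 36))*5 = 8 + (36*37)*5 = 8 + 1332*5 = 8 + 6660 = 6668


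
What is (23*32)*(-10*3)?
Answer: -22080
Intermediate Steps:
(23*32)*(-10*3) = 736*(-30) = -22080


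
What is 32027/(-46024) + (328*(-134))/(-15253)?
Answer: 1534339017/702004072 ≈ 2.1857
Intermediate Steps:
32027/(-46024) + (328*(-134))/(-15253) = 32027*(-1/46024) - 43952*(-1/15253) = -32027/46024 + 43952/15253 = 1534339017/702004072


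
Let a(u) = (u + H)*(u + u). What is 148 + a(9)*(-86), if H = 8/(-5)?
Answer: -56536/5 ≈ -11307.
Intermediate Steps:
H = -8/5 (H = 8*(-⅕) = -8/5 ≈ -1.6000)
a(u) = 2*u*(-8/5 + u) (a(u) = (u - 8/5)*(u + u) = (-8/5 + u)*(2*u) = 2*u*(-8/5 + u))
148 + a(9)*(-86) = 148 + ((⅖)*9*(-8 + 5*9))*(-86) = 148 + ((⅖)*9*(-8 + 45))*(-86) = 148 + ((⅖)*9*37)*(-86) = 148 + (666/5)*(-86) = 148 - 57276/5 = -56536/5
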